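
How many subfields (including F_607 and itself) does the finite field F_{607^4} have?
F_{607^4} has 3 subfields

The subfields of F_{p^n} are exactly the fields F_{p^d} for d | n (each is the fixed field of the unique index-d subgroup of Gal(F_{p^n}/F_p) ≅ Z/nZ). The divisors of n = 4 are {1, 2, 4}, giving 3 subfields: F_{607^1}, F_{607^2}, F_{607^4}.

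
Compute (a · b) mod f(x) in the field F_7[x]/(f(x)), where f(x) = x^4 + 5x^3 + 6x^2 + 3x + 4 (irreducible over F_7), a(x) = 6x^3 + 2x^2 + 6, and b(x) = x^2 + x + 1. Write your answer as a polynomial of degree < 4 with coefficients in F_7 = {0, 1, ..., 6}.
a · b ≡ 5x^3 + 3x^2 + 6x + 3 (mod f(x))

Multiply in F_7[x]: a(x)·b(x) = (6x^3 + 2x^2 + 6)·(x^2 + x + 1) = 6x^5 + x^4 + x^3 + x^2 + 6x + 6. This has degree ≥ 4, so divide by f(x) over F_7: 6x^5 + x^4 + x^3 + x^2 + 6x + 6 = (6x + 6)·(x^4 + 5x^3 + 6x^2 + 3x + 4) + (5x^3 + 3x^2 + 6x + 3). Hence a·b ≡ 5x^3 + 3x^2 + 6x + 3 (mod f). (F_7[x]/(f) is a field with 7^4 = 2401 elements since f is irreducible of degree 4.)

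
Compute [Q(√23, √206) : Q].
[Q(√23, √206) : Q] = 4

[Q(√23):Q] = 2 (min poly x^2 - 23, irreducible since 23 is squarefree > 1). For the top step, suppose √206 ∈ Q(√23), say √206 = c + d√23 with c, d ∈ Q. Squaring: 206 = c^2 + 23d^2 + 2cd√23. Since √23 ∉ Q this forces 2cd = 0. If d = 0 then √206 = c ∈ Q, contradicting 206 squarefree > 1. If c = 0 then 206 = 23d^2, so 23·206 = (23d)^2 is a perfect square in Q — but 23·206 = 4738 is not a perfect square (since 23 and 206 are distinct squarefree integers). Contradiction. Hence √206 ∉ Q(√23), so x^2 - 206 stays irreducible over Q(√23) and [Q(√23, √206) : Q(√23)] = 2. By the tower law, [Q(√23, √206) : Q] = 2 · 2 = 4.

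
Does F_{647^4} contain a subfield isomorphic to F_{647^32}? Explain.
No: F_{647^32} is not a subfield of F_{647^4}

F_{p^m} embeds in F_{p^n} iff m | n. Here 32 ∤ 4 (since 4 = 0·32 + 4 with remainder 4 ≠ 0), so F_{647^32} is not a subfield of F_{647^4}. Equivalently: if it were, the tower law would give 32 = [F_{647^32}:F_647] dividing [F_{647^4}:F_647] = 4, contradiction.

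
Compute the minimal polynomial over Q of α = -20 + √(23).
m_α(x) = x^2 + 40x + 377

From α + 20 = √(23), squaring gives (α + 20)^2 = 23, i.e. α^2 + 40α + 400 = 23, so α^2 + 40α + 377 = 0. The discriminant of x^2 + 40x + 377 is (40)^2 - 4·(377) = 1600 - 1508 = 92, and 4·(23) is not a perfect square in Q since 23 is squarefree and ≠ 1. Hence x^2 + 40x + 377 is irreducible over Q and is the minimal polynomial of α.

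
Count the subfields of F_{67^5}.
F_{67^5} has 2 subfields

The subfields of F_{p^n} are exactly the fields F_{p^d} for d | n (each is the fixed field of the unique index-d subgroup of Gal(F_{p^n}/F_p) ≅ Z/nZ). The divisors of n = 5 are {1, 5}, giving 2 subfields: F_{67^1}, F_{67^5}.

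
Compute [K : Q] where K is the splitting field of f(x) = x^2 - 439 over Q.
[K : Q] = 2

f(x) = x^2 - 439 factors as (x - √439)(x + √439). The splitting field is K = Q(√439). Since 439 is squarefree and > 1, it is not a perfect square, so x^2 - 439 is irreducible over Q and [Q(√439) : Q] = 2. Hence [K : Q] = 2.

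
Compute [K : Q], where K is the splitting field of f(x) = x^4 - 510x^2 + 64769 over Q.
[K : Q] = 4

Solving the quadratic in x^2: x^2 = (510 ± √(510^2 - 4·64769))/2 = (510 ± √1024)/2 = (510 ± 32)/2, giving x^2 = 271 or x^2 = 239. So f(x) = (x^2 - 271)(x^2 - 239) and the roots of f are ±√271, ±√239. Hence the splitting field is K = Q(√271, √239). Since 271 and 239 are distinct squarefree integers > 1, their product 64769 is not a perfect square, so √239 ∉ Q(√271). By the tower law [K:Q] = [Q(√271,√239):Q(√271)] · [Q(√271):Q] = 2 · 2 = 4.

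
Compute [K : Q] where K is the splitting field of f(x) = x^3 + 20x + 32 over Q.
[K : Q] = 6

By the rational root test, any rational root of the monic integer polynomial f(x) = x^3 + 20x + 32 must be an integer dividing the constant term 32, i.e. one of ±{1, 2, 4, 8, 16, 32}. Evaluating: f(1) = 53, f(-1) = 11, f(2) = 80, f(-2) = -16, f(4) = 176, f(-4) = -112, f(8) = 704, f(-8) = -640, f(16) = 4448, f(-16) = -4384, f(32) = 33440, f(-32) = -33376; none is 0, so f has no rational root and is therefore irreducible over Q (a cubic with no linear factor over a field is irreducible). For an irreducible cubic, the Galois group is A_3 or S_3 according as the discriminant disc(f) = -4a^3 - 27b^2 = -4·(20)^3 - 27·(32)^2 = -59648 is or is not a square in Q. Here disc(f) = -59648 is not a perfect square in Q, so the Galois group of f over Q is not contained in A_3 and must be all of S_3. The splitting field has degree |S_3| = 6 over Q, so [K : Q] = 6.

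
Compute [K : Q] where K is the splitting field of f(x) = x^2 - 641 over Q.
[K : Q] = 2

f(x) = x^2 - 641 factors as (x - √641)(x + √641). The splitting field is K = Q(√641). Since 641 is squarefree and > 1, it is not a perfect square, so x^2 - 641 is irreducible over Q and [Q(√641) : Q] = 2. Hence [K : Q] = 2.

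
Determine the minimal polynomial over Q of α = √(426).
m_α(x) = x^2 - 426

α satisfies α^2 - 426 = 0, so x^2 - 426 annihilates α. Since d = 426 is squarefree and ≠ 1, it is not a perfect square in Q, so x^2 - 426 has no rational root and is therefore irreducible over Q (a degree-2 polynomial over a field is irreducible iff it has no root). Hence m_α(x) = x^2 - 426.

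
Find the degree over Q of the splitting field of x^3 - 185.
[K : Q] = 6

The roots of x^3 - 185 are ∛185, ω∛185, ω^2∛185 where ω = e^(2πi/3) is a primitive cube root of unity, so K = Q(∛185, ω). Now [Q(∛185):Q] = 3 (since 185 is not a perfect cube, x^3 - 185 is irreducible) and [Q(ω):Q] = 2. Both 2 and 3 divide [K:Q], and [K:Q] ≤ 3·2 = 6, so [K:Q] = 6. (Equivalently: Q(∛185) ⊂ R but ω ∉ R, so [K : Q(∛185)] = 2.)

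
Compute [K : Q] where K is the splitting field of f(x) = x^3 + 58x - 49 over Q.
[K : Q] = 6

By the rational root test, any rational root of the monic integer polynomial f(x) = x^3 + 58x - 49 must be an integer dividing the constant term -49, i.e. one of ±{1, 7, 49}. Evaluating: f(1) = 10, f(-1) = -108, f(7) = 700, f(-7) = -798, f(49) = 120442, f(-49) = -120540; none is 0, so f has no rational root and is therefore irreducible over Q (a cubic with no linear factor over a field is irreducible). For an irreducible cubic, the Galois group is A_3 or S_3 according as the discriminant disc(f) = -4a^3 - 27b^2 = -4·(58)^3 - 27·(-49)^2 = -845275 is or is not a square in Q. Here disc(f) = -845275 is not a perfect square in Q, so the Galois group of f over Q is not contained in A_3 and must be all of S_3. The splitting field has degree |S_3| = 6 over Q, so [K : Q] = 6.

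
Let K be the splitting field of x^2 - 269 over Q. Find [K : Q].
[K : Q] = 2

f(x) = x^2 - 269 factors as (x - √269)(x + √269). The splitting field is K = Q(√269). Since 269 is squarefree and > 1, it is not a perfect square, so x^2 - 269 is irreducible over Q and [Q(√269) : Q] = 2. Hence [K : Q] = 2.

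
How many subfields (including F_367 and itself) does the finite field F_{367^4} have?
F_{367^4} has 3 subfields

The subfields of F_{p^n} are exactly the fields F_{p^d} for d | n (each is the fixed field of the unique index-d subgroup of Gal(F_{p^n}/F_p) ≅ Z/nZ). The divisors of n = 4 are {1, 2, 4}, giving 3 subfields: F_{367^1}, F_{367^2}, F_{367^4}.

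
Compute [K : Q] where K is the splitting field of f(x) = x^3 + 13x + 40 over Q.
[K : Q] = 6

By the rational root test, any rational root of the monic integer polynomial f(x) = x^3 + 13x + 40 must be an integer dividing the constant term 40, i.e. one of ±{1, 2, 4, 5, 8, 10, 20, 40}. Evaluating: f(1) = 54, f(-1) = 26, f(2) = 74, f(-2) = 6, f(4) = 156, f(-4) = -76, f(5) = 230, f(-5) = -150, f(8) = 656, f(-8) = -576, f(10) = 1170, f(-10) = -1090, f(20) = 8300, f(-20) = -8220, f(40) = 64560, f(-40) = -64480; none is 0, so f has no rational root and is therefore irreducible over Q (a cubic with no linear factor over a field is irreducible). For an irreducible cubic, the Galois group is A_3 or S_3 according as the discriminant disc(f) = -4a^3 - 27b^2 = -4·(13)^3 - 27·(40)^2 = -51988 is or is not a square in Q. Here disc(f) = -51988 is not a perfect square in Q, so the Galois group of f over Q is not contained in A_3 and must be all of S_3. The splitting field has degree |S_3| = 6 over Q, so [K : Q] = 6.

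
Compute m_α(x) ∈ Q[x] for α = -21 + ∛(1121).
m_α(x) = x^3 + 63x^2 + 1323x + 8140

Set β = α + 21 = ∛(1121), so β^3 = 1121. Then (α + 21)^3 - 1121 = 0, i.e. α is a root of g(x) = (x + 21)^3 - 1121 = x^3 + 63x^2 + 1323x + 8140. Since g(x) = h(x + 21) where h(x) = x^3 - 1121, and h is irreducible over Q (because 1121 is not a perfect cube, so h has no rational root, and a monic cubic with no rational root is irreducible), g is also irreducible (irreducibility is preserved under the substitution x → x + 21). Hence m_α(x) = x^3 + 63x^2 + 1323x + 8140.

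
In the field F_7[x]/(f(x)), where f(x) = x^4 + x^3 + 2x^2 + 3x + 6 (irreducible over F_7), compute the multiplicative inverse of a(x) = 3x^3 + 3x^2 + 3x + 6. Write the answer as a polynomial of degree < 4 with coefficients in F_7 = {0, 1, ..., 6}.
a(x)^(-1) ≡ 6x^3 + 4x (mod f(x))

Since f is irreducible over F_7, F_7[x]/(f) is a field and a(x) ≠ 0 has an inverse. Apply the extended Euclidean algorithm to f(x) and a(x) in F_7[x]: f(x) = (5x)·a(x) + (x^2 + x + 6);  a(x) = (3x)·(x^2 + x + 6) + (6x + 6);  (x^2 + x + 6) = (6x)·(6x + 6) + (6). The last nonzero remainder is the constant 6 = gcd(f, a) in F_7. Back-substituting through the division chain expresses 6 = s(x)·a(x) + t(x)·f(x) with s(x) ≡ x^3 + 3x (mod f), so (x^3 + 3x)·a(x) ≡ 6 (mod f). Multiplying by 6^(-1) ≡ 6 in F_7 gives a(x)^(-1) ≡ 6·(x^3 + 3x) ≡ 6x^3 + 4x (mod f). Check: (3x^3 + 3x^2 + 3x + 6)·(6x^3 + 4x) = 4x^6 + 4x^5 + 2x^4 + 6x^3 + 5x^2 + 3x ≡ 1 (mod x^4 + x^3 + 2x^2 + 3x + 6).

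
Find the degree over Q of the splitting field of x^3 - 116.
[K : Q] = 6

The roots of x^3 - 116 are ∛116, ω∛116, ω^2∛116 where ω = e^(2πi/3) is a primitive cube root of unity, so K = Q(∛116, ω). Now [Q(∛116):Q] = 3 (since 116 is not a perfect cube, x^3 - 116 is irreducible) and [Q(ω):Q] = 2. Both 2 and 3 divide [K:Q], and [K:Q] ≤ 3·2 = 6, so [K:Q] = 6. (Equivalently: Q(∛116) ⊂ R but ω ∉ R, so [K : Q(∛116)] = 2.)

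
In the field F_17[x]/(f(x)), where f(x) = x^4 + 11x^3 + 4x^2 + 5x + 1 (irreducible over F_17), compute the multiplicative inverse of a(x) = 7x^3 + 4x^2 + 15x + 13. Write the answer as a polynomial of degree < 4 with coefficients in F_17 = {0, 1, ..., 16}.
a(x)^(-1) ≡ 14x^3 + 9x^2 + 8x + 3 (mod f(x))

Since f is irreducible over F_17, F_17[x]/(f) is a field and a(x) ≠ 0 has an inverse. Apply the extended Euclidean algorithm to f(x) and a(x) in F_17[x]: f(x) = (5x + 6)·a(x) + (7x^2 + 3x + 8);  a(x) = (x + 5)·(7x^2 + 3x + 8) + (9x + 7);  (7x^2 + 3x + 8) = (14x + 14)·(9x + 7) + (12). The last nonzero remainder is the constant 12 = gcd(f, a) in F_17. Back-substituting through the division chain expresses 12 = s(x)·a(x) + t(x)·f(x) with s(x) ≡ 15x^3 + 6x^2 + 11x + 2 (mod f), so (15x^3 + 6x^2 + 11x + 2)·a(x) ≡ 12 (mod f). Multiplying by 12^(-1) ≡ 10 in F_17 gives a(x)^(-1) ≡ 10·(15x^3 + 6x^2 + 11x + 2) ≡ 14x^3 + 9x^2 + 8x + 3 (mod f). Check: (7x^3 + 4x^2 + 15x + 13)·(14x^3 + 9x^2 + 8x + 3) = 13x^6 + 13x^4 + 13x^3 + 11x^2 + 13x + 5 ≡ 1 (mod x^4 + 11x^3 + 4x^2 + 5x + 1).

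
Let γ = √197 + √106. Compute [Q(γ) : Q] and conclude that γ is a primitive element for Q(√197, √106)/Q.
[Q(γ) : Q] = 4 (equivalently, Q(γ) = Q(√197, √106))

Obviously Q(γ) ⊆ Q(√197, √106), and [Q(√197, √106):Q] = 4 (since 197, 106 are distinct squarefree integers > 1 with 20882 not a perfect square). To show equality we compute the minimal polynomial of γ. From γ = √197 + √106: γ^2 = 197 + 2√(20882) + 106 = 303 + 2√(20882), so γ^2 - 303 = 2√(20882); squaring, (γ^2 - 303)^2 = 4·20882, i.e. γ^4 - 606γ^2 + 91809 - 83528 = 0, i.e. γ^4 - 606γ^2 + 8281 = 0. So γ is a root of x^4 - 606x^2 + 8281. This polynomial is irreducible over Q: it has no rational root (each ±√197 ± √106 is irrational), and any factorization into two quadratics over Q would force √(20882) ∈ Q (pairing opposite roots) or √197, √106 ∈ Q (other pairings), all impossible. Hence [Q(γ):Q] = 4 = [Q(√197, √106):Q], so Q(γ) = Q(√197, √106).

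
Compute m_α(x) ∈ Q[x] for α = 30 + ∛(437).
m_α(x) = x^3 - 90x^2 + 2700x - 27437

Set β = α - 30 = ∛(437), so β^3 = 437. Then (α - 30)^3 - 437 = 0, i.e. α is a root of g(x) = (x - 30)^3 - 437 = x^3 - 90x^2 + 2700x - 27437. Since g(x) = h(x - 30) where h(x) = x^3 - 437, and h is irreducible over Q (because 437 is not a perfect cube, so h has no rational root, and a monic cubic with no rational root is irreducible), g is also irreducible (irreducibility is preserved under the substitution x → x - 30). Hence m_α(x) = x^3 - 90x^2 + 2700x - 27437.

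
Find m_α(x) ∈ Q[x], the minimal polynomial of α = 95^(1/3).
m_α(x) = x^3 - 95

α satisfies α^3 = 95, so x^3 - 95 annihilates α. By the rational root test, a rational root p/q (in lowest terms) of x^3 - 95 would satisfy p^3 = 95 q^3, forcing q = 1 and p^3 = 95; but 95 is not a perfect cube, contradiction. A monic cubic over Q with no rational root is irreducible (any nontrivial factorization would include a linear factor). Hence x^3 - 95 is the minimal polynomial of α, and in particular [Q(α):Q] = 3.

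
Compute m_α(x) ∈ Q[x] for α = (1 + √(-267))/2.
m_α(x) = x^2 - x + 67

From 2α - 1 = √(-267), squaring gives (2α - 1)^2 = -267, i.e. 4α^2 - 4α + 1 = -267, so α^2 - α + (1 + 267)/4 = 0. Since -267 ≡ 1 (mod 4), (1 + 267)/4 = 67 ∈ Z. The polynomial x^2 - x + 67 has discriminant 1 - 4·(67) = -267, which is not a perfect square in Q (d = -267 is squarefree and ≠ 1), so x^2 - x + 67 is irreducible over Q. It is the minimal polynomial of α.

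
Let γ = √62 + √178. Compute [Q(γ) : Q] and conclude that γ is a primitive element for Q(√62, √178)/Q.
[Q(γ) : Q] = 4 (equivalently, Q(γ) = Q(√62, √178))

Obviously Q(γ) ⊆ Q(√62, √178), and [Q(√62, √178):Q] = 4 (since 62, 178 are distinct squarefree integers > 1 with 11036 not a perfect square). To show equality we compute the minimal polynomial of γ. From γ = √62 + √178: γ^2 = 62 + 2√(11036) + 178 = 240 + 2√(11036), so γ^2 - 240 = 2√(11036); squaring, (γ^2 - 240)^2 = 4·11036, i.e. γ^4 - 480γ^2 + 57600 - 44144 = 0, i.e. γ^4 - 480γ^2 + 13456 = 0. So γ is a root of x^4 - 480x^2 + 13456. This polynomial is irreducible over Q: it has no rational root (each ±√62 ± √178 is irrational), and any factorization into two quadratics over Q would force √(11036) ∈ Q (pairing opposite roots) or √62, √178 ∈ Q (other pairings), all impossible. Hence [Q(γ):Q] = 4 = [Q(√62, √178):Q], so Q(γ) = Q(√62, √178).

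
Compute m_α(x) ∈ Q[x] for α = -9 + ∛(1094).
m_α(x) = x^3 + 27x^2 + 243x - 365

Set β = α + 9 = ∛(1094), so β^3 = 1094. Then (α + 9)^3 - 1094 = 0, i.e. α is a root of g(x) = (x + 9)^3 - 1094 = x^3 + 27x^2 + 243x - 365. Since g(x) = h(x + 9) where h(x) = x^3 - 1094, and h is irreducible over Q (because 1094 is not a perfect cube, so h has no rational root, and a monic cubic with no rational root is irreducible), g is also irreducible (irreducibility is preserved under the substitution x → x + 9). Hence m_α(x) = x^3 + 27x^2 + 243x - 365.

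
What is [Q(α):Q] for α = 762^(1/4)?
[Q(α):Q] = 4

α is a root of x^4 - 762. By Eisenstein's criterion at the prime p = 2 (which divides the constant term 762 but p^2 = 4 does not, since 762 is squarefree), x^4 - 762 is irreducible over Q. Hence [Q(α):Q] = 4.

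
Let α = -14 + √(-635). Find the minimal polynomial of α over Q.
m_α(x) = x^2 + 28x + 831

From α + 14 = √(-635), squaring gives (α + 14)^2 = -635, i.e. α^2 + 28α + 196 = -635, so α^2 + 28α + 831 = 0. The discriminant of x^2 + 28x + 831 is (28)^2 - 4·(831) = 784 - 3324 = -2540, and 4·(-635) is not a perfect square in Q since -635 is squarefree and ≠ 1. Hence x^2 + 28x + 831 is irreducible over Q and is the minimal polynomial of α.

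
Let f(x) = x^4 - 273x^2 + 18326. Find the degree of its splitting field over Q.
[K : Q] = 4

Solving the quadratic in x^2: x^2 = (273 ± √(273^2 - 4·18326))/2 = (273 ± √1225)/2 = (273 ± 35)/2, giving x^2 = 154 or x^2 = 119. So f(x) = (x^2 - 154)(x^2 - 119) and the roots of f are ±√154, ±√119. Hence the splitting field is K = Q(√154, √119). Since 154 and 119 are distinct squarefree integers > 1, their product 18326 is not a perfect square, so √119 ∉ Q(√154). By the tower law [K:Q] = [Q(√154,√119):Q(√154)] · [Q(√154):Q] = 2 · 2 = 4.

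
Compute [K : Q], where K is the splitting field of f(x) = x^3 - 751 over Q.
[K : Q] = 6

The roots of x^3 - 751 are ∛751, ω∛751, ω^2∛751 where ω = e^(2πi/3) is a primitive cube root of unity, so K = Q(∛751, ω). Now [Q(∛751):Q] = 3 (since 751 is not a perfect cube, x^3 - 751 is irreducible) and [Q(ω):Q] = 2. Both 2 and 3 divide [K:Q], and [K:Q] ≤ 3·2 = 6, so [K:Q] = 6. (Equivalently: Q(∛751) ⊂ R but ω ∉ R, so [K : Q(∛751)] = 2.)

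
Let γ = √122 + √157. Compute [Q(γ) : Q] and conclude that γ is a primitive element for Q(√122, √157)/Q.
[Q(γ) : Q] = 4 (equivalently, Q(γ) = Q(√122, √157))

Obviously Q(γ) ⊆ Q(√122, √157), and [Q(√122, √157):Q] = 4 (since 122, 157 are distinct squarefree integers > 1 with 19154 not a perfect square). To show equality we compute the minimal polynomial of γ. From γ = √122 + √157: γ^2 = 122 + 2√(19154) + 157 = 279 + 2√(19154), so γ^2 - 279 = 2√(19154); squaring, (γ^2 - 279)^2 = 4·19154, i.e. γ^4 - 558γ^2 + 77841 - 76616 = 0, i.e. γ^4 - 558γ^2 + 1225 = 0. So γ is a root of x^4 - 558x^2 + 1225. This polynomial is irreducible over Q: it has no rational root (each ±√122 ± √157 is irrational), and any factorization into two quadratics over Q would force √(19154) ∈ Q (pairing opposite roots) or √122, √157 ∈ Q (other pairings), all impossible. Hence [Q(γ):Q] = 4 = [Q(√122, √157):Q], so Q(γ) = Q(√122, √157).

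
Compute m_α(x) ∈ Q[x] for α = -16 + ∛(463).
m_α(x) = x^3 + 48x^2 + 768x + 3633

Set β = α + 16 = ∛(463), so β^3 = 463. Then (α + 16)^3 - 463 = 0, i.e. α is a root of g(x) = (x + 16)^3 - 463 = x^3 + 48x^2 + 768x + 3633. Since g(x) = h(x + 16) where h(x) = x^3 - 463, and h is irreducible over Q (because 463 is not a perfect cube, so h has no rational root, and a monic cubic with no rational root is irreducible), g is also irreducible (irreducibility is preserved under the substitution x → x + 16). Hence m_α(x) = x^3 + 48x^2 + 768x + 3633.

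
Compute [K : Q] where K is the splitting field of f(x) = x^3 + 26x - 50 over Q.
[K : Q] = 6

By the rational root test, any rational root of the monic integer polynomial f(x) = x^3 + 26x - 50 must be an integer dividing the constant term -50, i.e. one of ±{1, 2, 5, 10, 25, 50}. Evaluating: f(1) = -23, f(-1) = -77, f(2) = 10, f(-2) = -110, f(5) = 205, f(-5) = -305, f(10) = 1210, f(-10) = -1310, f(25) = 16225, f(-25) = -16325, f(50) = 126250, f(-50) = -126350; none is 0, so f has no rational root and is therefore irreducible over Q (a cubic with no linear factor over a field is irreducible). For an irreducible cubic, the Galois group is A_3 or S_3 according as the discriminant disc(f) = -4a^3 - 27b^2 = -4·(26)^3 - 27·(-50)^2 = -137804 is or is not a square in Q. Here disc(f) = -137804 is not a perfect square in Q, so the Galois group of f over Q is not contained in A_3 and must be all of S_3. The splitting field has degree |S_3| = 6 over Q, so [K : Q] = 6.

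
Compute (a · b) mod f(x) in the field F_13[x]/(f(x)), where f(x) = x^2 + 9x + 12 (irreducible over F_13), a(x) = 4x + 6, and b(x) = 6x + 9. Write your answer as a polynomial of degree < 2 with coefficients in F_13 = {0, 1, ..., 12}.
a · b ≡ 12x (mod f(x))

Multiply in F_13[x]: a(x)·b(x) = (4x + 6)·(6x + 9) = 11x^2 + 7x + 2. This has degree ≥ 2, so divide by f(x) over F_13: 11x^2 + 7x + 2 = (11)·(x^2 + 9x + 12) + (12x). Hence a·b ≡ 12x (mod f). (F_13[x]/(f) is a field with 13^2 = 169 elements since f is irreducible of degree 2.)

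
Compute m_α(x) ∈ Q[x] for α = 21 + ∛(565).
m_α(x) = x^3 - 63x^2 + 1323x - 9826

Set β = α - 21 = ∛(565), so β^3 = 565. Then (α - 21)^3 - 565 = 0, i.e. α is a root of g(x) = (x - 21)^3 - 565 = x^3 - 63x^2 + 1323x - 9826. Since g(x) = h(x - 21) where h(x) = x^3 - 565, and h is irreducible over Q (because 565 is not a perfect cube, so h has no rational root, and a monic cubic with no rational root is irreducible), g is also irreducible (irreducibility is preserved under the substitution x → x - 21). Hence m_α(x) = x^3 - 63x^2 + 1323x - 9826.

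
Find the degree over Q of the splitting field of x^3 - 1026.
[K : Q] = 6

The roots of x^3 - 1026 are ∛1026, ω∛1026, ω^2∛1026 where ω = e^(2πi/3) is a primitive cube root of unity, so K = Q(∛1026, ω). Now [Q(∛1026):Q] = 3 (since 1026 is not a perfect cube, x^3 - 1026 is irreducible) and [Q(ω):Q] = 2. Both 2 and 3 divide [K:Q], and [K:Q] ≤ 3·2 = 6, so [K:Q] = 6. (Equivalently: Q(∛1026) ⊂ R but ω ∉ R, so [K : Q(∛1026)] = 2.)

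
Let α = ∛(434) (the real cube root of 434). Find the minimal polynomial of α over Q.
m_α(x) = x^3 - 434

α satisfies α^3 = 434, so x^3 - 434 annihilates α. By the rational root test, a rational root p/q (in lowest terms) of x^3 - 434 would satisfy p^3 = 434 q^3, forcing q = 1 and p^3 = 434; but 434 is not a perfect cube, contradiction. A monic cubic over Q with no rational root is irreducible (any nontrivial factorization would include a linear factor). Hence x^3 - 434 is the minimal polynomial of α, and in particular [Q(α):Q] = 3.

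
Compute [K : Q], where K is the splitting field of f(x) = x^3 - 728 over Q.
[K : Q] = 6

The roots of x^3 - 728 are ∛728, ω∛728, ω^2∛728 where ω = e^(2πi/3) is a primitive cube root of unity, so K = Q(∛728, ω). Now [Q(∛728):Q] = 3 (since 728 is not a perfect cube, x^3 - 728 is irreducible) and [Q(ω):Q] = 2. Both 2 and 3 divide [K:Q], and [K:Q] ≤ 3·2 = 6, so [K:Q] = 6. (Equivalently: Q(∛728) ⊂ R but ω ∉ R, so [K : Q(∛728)] = 2.)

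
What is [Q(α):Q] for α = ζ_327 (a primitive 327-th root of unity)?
[Q(α):Q] = 216

The minimal polynomial of ζ_327 over Q is the 327-th cyclotomic polynomial Φ_327(x), which is irreducible over Q and has degree φ(327) = 216. Hence [Q(α):Q] = φ(327) = 216.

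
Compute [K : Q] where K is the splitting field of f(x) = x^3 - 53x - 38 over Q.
[K : Q] = 6

By the rational root test, any rational root of the monic integer polynomial f(x) = x^3 - 53x - 38 must be an integer dividing the constant term -38, i.e. one of ±{1, 2, 19, 38}. Evaluating: f(1) = -90, f(-1) = 14, f(2) = -136, f(-2) = 60, f(19) = 5814, f(-19) = -5890, f(38) = 52820, f(-38) = -52896; none is 0, so f has no rational root and is therefore irreducible over Q (a cubic with no linear factor over a field is irreducible). For an irreducible cubic, the Galois group is A_3 or S_3 according as the discriminant disc(f) = -4a^3 - 27b^2 = -4·(-53)^3 - 27·(-38)^2 = 556520 is or is not a square in Q. Here disc(f) = 556520 is not a perfect square in Q, so the Galois group of f over Q is not contained in A_3 and must be all of S_3. The splitting field has degree |S_3| = 6 over Q, so [K : Q] = 6.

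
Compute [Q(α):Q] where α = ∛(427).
[Q(α):Q] = 3

The minimal polynomial of α is x^3 - 427, irreducible over Q since 427 is not a perfect cube (so x^3 - 427 has no rational root). Hence [Q(α):Q] = deg(m_α) = 3.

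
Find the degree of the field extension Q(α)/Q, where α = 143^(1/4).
[Q(α):Q] = 4

α is a root of x^4 - 143. By Eisenstein's criterion at the prime p = 11 (which divides the constant term 143 but p^2 = 121 does not, since 143 is squarefree), x^4 - 143 is irreducible over Q. Hence [Q(α):Q] = 4.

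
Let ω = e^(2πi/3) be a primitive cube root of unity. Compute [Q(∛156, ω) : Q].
[Q(∛156, ω) : Q] = 6

[Q(∛156):Q] = 3 (min poly x^3 - 156, irreducible since 156 is not a perfect cube). [Q(ω):Q] = 2 (min poly x^2 + x + 1). Since Q(∛156) ⊂ R and ω ∉ R, we have ω ∉ Q(∛156), so x^2 + x + 1 remains irreducible over Q(∛156) and [Q(∛156, ω) : Q(∛156)] = 2. By the tower law, [Q(∛156, ω) : Q] = 3 · 2 = 6. (In fact Q(∛156, ω) is the splitting field of x^3 - 156 over Q.)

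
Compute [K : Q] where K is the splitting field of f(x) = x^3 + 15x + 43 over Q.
[K : Q] = 6

By the rational root test, any rational root of the monic integer polynomial f(x) = x^3 + 15x + 43 must be an integer dividing the constant term 43, i.e. one of ±{1, 43}. Evaluating: f(1) = 59, f(-1) = 27, f(43) = 80195, f(-43) = -80109; none is 0, so f has no rational root and is therefore irreducible over Q (a cubic with no linear factor over a field is irreducible). For an irreducible cubic, the Galois group is A_3 or S_3 according as the discriminant disc(f) = -4a^3 - 27b^2 = -4·(15)^3 - 27·(43)^2 = -63423 is or is not a square in Q. Here disc(f) = -63423 is not a perfect square in Q, so the Galois group of f over Q is not contained in A_3 and must be all of S_3. The splitting field has degree |S_3| = 6 over Q, so [K : Q] = 6.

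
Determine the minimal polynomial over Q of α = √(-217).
m_α(x) = x^2 + 217

α satisfies α^2 + 217 = 0, so x^2 + 217 annihilates α. Since d = -217 is squarefree and ≠ 1, it is not a perfect square in Q, so x^2 + 217 has no rational root and is therefore irreducible over Q (a degree-2 polynomial over a field is irreducible iff it has no root). Hence m_α(x) = x^2 + 217.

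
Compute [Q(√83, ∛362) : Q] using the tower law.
[Q(√83, ∛362) : Q] = 6

Let L = Q(√83, ∛362). Since Q(√83) ⊂ L and [Q(√83):Q] = 2, the tower law gives 2 | [L:Q]. Likewise Q(∛362) ⊂ L with [Q(∛362):Q] = 3 (because 362 is not a perfect cube), so 3 | [L:Q]. As gcd(2,3) = 1, [L:Q] is divisible by 6. Conversely L is generated over Q by √83 and ∛362, so [L:Q] ≤ 2·3 = 6. Therefore [Q(√83, ∛362) : Q] = 6.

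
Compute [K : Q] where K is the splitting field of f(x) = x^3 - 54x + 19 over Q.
[K : Q] = 6

By the rational root test, any rational root of the monic integer polynomial f(x) = x^3 - 54x + 19 must be an integer dividing the constant term 19, i.e. one of ±{1, 19}. Evaluating: f(1) = -34, f(-1) = 72, f(19) = 5852, f(-19) = -5814; none is 0, so f has no rational root and is therefore irreducible over Q (a cubic with no linear factor over a field is irreducible). For an irreducible cubic, the Galois group is A_3 or S_3 according as the discriminant disc(f) = -4a^3 - 27b^2 = -4·(-54)^3 - 27·(19)^2 = 620109 is or is not a square in Q. Here disc(f) = 620109 is not a perfect square in Q, so the Galois group of f over Q is not contained in A_3 and must be all of S_3. The splitting field has degree |S_3| = 6 over Q, so [K : Q] = 6.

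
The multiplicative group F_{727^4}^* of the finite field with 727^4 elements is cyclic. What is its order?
|F_{727^4}^*| = 279342903840

F_{727^4} has 727^4 = 279342903841 elements; its multiplicative group consists of all nonzero elements, so |F_{727^4}^*| = 279342903841 - 1 = 279342903840. (It is cyclic since any finite subgroup of the multiplicative group of a field is cyclic.)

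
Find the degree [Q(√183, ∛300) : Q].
[Q(√183, ∛300) : Q] = 6

Let L = Q(√183, ∛300). Since Q(√183) ⊂ L and [Q(√183):Q] = 2, the tower law gives 2 | [L:Q]. Likewise Q(∛300) ⊂ L with [Q(∛300):Q] = 3 (because 300 is not a perfect cube), so 3 | [L:Q]. As gcd(2,3) = 1, [L:Q] is divisible by 6. Conversely L is generated over Q by √183 and ∛300, so [L:Q] ≤ 2·3 = 6. Therefore [Q(√183, ∛300) : Q] = 6.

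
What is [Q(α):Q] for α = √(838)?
[Q(α):Q] = 2

[Q(α):Q] equals the degree of the minimal polynomial of α. Here α^2 = 838 and x^2 - 838 is irreducible (d = 838 is squarefree, ≠ 1, hence not a square), so deg(m_α) = 2. Thus [Q(α):Q] = 2.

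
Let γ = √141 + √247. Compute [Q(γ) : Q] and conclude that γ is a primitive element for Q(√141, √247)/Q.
[Q(γ) : Q] = 4 (equivalently, Q(γ) = Q(√141, √247))

Obviously Q(γ) ⊆ Q(√141, √247), and [Q(√141, √247):Q] = 4 (since 141, 247 are distinct squarefree integers > 1 with 34827 not a perfect square). To show equality we compute the minimal polynomial of γ. From γ = √141 + √247: γ^2 = 141 + 2√(34827) + 247 = 388 + 2√(34827), so γ^2 - 388 = 2√(34827); squaring, (γ^2 - 388)^2 = 4·34827, i.e. γ^4 - 776γ^2 + 150544 - 139308 = 0, i.e. γ^4 - 776γ^2 + 11236 = 0. So γ is a root of x^4 - 776x^2 + 11236. This polynomial is irreducible over Q: it has no rational root (each ±√141 ± √247 is irrational), and any factorization into two quadratics over Q would force √(34827) ∈ Q (pairing opposite roots) or √141, √247 ∈ Q (other pairings), all impossible. Hence [Q(γ):Q] = 4 = [Q(√141, √247):Q], so Q(γ) = Q(√141, √247).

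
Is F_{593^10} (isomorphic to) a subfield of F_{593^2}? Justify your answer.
No: F_{593^10} is not a subfield of F_{593^2}

F_{p^m} embeds in F_{p^n} iff m | n. Here 10 ∤ 2 (since 2 = 0·10 + 2 with remainder 2 ≠ 0), so F_{593^10} is not a subfield of F_{593^2}. Equivalently: if it were, the tower law would give 10 = [F_{593^10}:F_593] dividing [F_{593^2}:F_593] = 2, contradiction.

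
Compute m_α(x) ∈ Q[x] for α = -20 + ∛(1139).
m_α(x) = x^3 + 60x^2 + 1200x + 6861

Set β = α + 20 = ∛(1139), so β^3 = 1139. Then (α + 20)^3 - 1139 = 0, i.e. α is a root of g(x) = (x + 20)^3 - 1139 = x^3 + 60x^2 + 1200x + 6861. Since g(x) = h(x + 20) where h(x) = x^3 - 1139, and h is irreducible over Q (because 1139 is not a perfect cube, so h has no rational root, and a monic cubic with no rational root is irreducible), g is also irreducible (irreducibility is preserved under the substitution x → x + 20). Hence m_α(x) = x^3 + 60x^2 + 1200x + 6861.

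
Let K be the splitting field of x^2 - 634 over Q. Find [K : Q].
[K : Q] = 2

f(x) = x^2 - 634 factors as (x - √634)(x + √634). The splitting field is K = Q(√634). Since 634 is squarefree and > 1, it is not a perfect square, so x^2 - 634 is irreducible over Q and [Q(√634) : Q] = 2. Hence [K : Q] = 2.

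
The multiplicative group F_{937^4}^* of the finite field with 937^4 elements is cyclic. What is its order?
|F_{937^4}^*| = 770829564960

F_{937^4} has 937^4 = 770829564961 elements; its multiplicative group consists of all nonzero elements, so |F_{937^4}^*| = 770829564961 - 1 = 770829564960. (It is cyclic since any finite subgroup of the multiplicative group of a field is cyclic.)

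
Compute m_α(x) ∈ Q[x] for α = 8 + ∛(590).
m_α(x) = x^3 - 24x^2 + 192x - 1102

Set β = α - 8 = ∛(590), so β^3 = 590. Then (α - 8)^3 - 590 = 0, i.e. α is a root of g(x) = (x - 8)^3 - 590 = x^3 - 24x^2 + 192x - 1102. Since g(x) = h(x - 8) where h(x) = x^3 - 590, and h is irreducible over Q (because 590 is not a perfect cube, so h has no rational root, and a monic cubic with no rational root is irreducible), g is also irreducible (irreducibility is preserved under the substitution x → x - 8). Hence m_α(x) = x^3 - 24x^2 + 192x - 1102.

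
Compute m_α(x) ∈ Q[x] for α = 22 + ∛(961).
m_α(x) = x^3 - 66x^2 + 1452x - 11609

Set β = α - 22 = ∛(961), so β^3 = 961. Then (α - 22)^3 - 961 = 0, i.e. α is a root of g(x) = (x - 22)^3 - 961 = x^3 - 66x^2 + 1452x - 11609. Since g(x) = h(x - 22) where h(x) = x^3 - 961, and h is irreducible over Q (because 961 is not a perfect cube, so h has no rational root, and a monic cubic with no rational root is irreducible), g is also irreducible (irreducibility is preserved under the substitution x → x - 22). Hence m_α(x) = x^3 - 66x^2 + 1452x - 11609.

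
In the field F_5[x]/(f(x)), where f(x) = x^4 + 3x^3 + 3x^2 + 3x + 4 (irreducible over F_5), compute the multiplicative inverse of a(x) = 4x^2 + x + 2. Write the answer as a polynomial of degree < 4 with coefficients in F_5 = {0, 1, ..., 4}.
a(x)^(-1) ≡ 3x^2 + 2x + 2 (mod f(x))

Since f is irreducible over F_5, F_5[x]/(f) is a field and a(x) ≠ 0 has an inverse. Apply the extended Euclidean algorithm to f(x) and a(x) in F_5[x]: f(x) = (4x^2 + x + 1)·a(x) + (2). The last nonzero remainder is the constant 2 = gcd(f, a) in F_5. Back-substituting through the division chain expresses 2 = s(x)·a(x) + t(x)·f(x) with s(x) ≡ x^2 + 4x + 4 (mod f), so (x^2 + 4x + 4)·a(x) ≡ 2 (mod f). Multiplying by 2^(-1) ≡ 3 in F_5 gives a(x)^(-1) ≡ 3·(x^2 + 4x + 4) ≡ 3x^2 + 2x + 2 (mod f). Check: (4x^2 + x + 2)·(3x^2 + 2x + 2) = 2x^4 + x^3 + x^2 + x + 4 ≡ 1 (mod x^4 + 3x^3 + 3x^2 + 3x + 4).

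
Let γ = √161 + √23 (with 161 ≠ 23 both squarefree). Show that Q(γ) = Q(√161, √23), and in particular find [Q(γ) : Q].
[Q(γ) : Q] = 4 (equivalently, Q(γ) = Q(√161, √23))

Obviously Q(γ) ⊆ Q(√161, √23), and [Q(√161, √23):Q] = 4 (since 161, 23 are distinct squarefree integers > 1 with 3703 not a perfect square). To show equality we compute the minimal polynomial of γ. From γ = √161 + √23: γ^2 = 161 + 2√(3703) + 23 = 184 + 2√(3703), so γ^2 - 184 = 2√(3703); squaring, (γ^2 - 184)^2 = 4·3703, i.e. γ^4 - 368γ^2 + 33856 - 14812 = 0, i.e. γ^4 - 368γ^2 + 19044 = 0. So γ is a root of x^4 - 368x^2 + 19044. This polynomial is irreducible over Q: it has no rational root (each ±√161 ± √23 is irrational), and any factorization into two quadratics over Q would force √(3703) ∈ Q (pairing opposite roots) or √161, √23 ∈ Q (other pairings), all impossible. Hence [Q(γ):Q] = 4 = [Q(√161, √23):Q], so Q(γ) = Q(√161, √23).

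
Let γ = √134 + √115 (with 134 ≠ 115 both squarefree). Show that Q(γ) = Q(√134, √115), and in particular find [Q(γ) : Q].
[Q(γ) : Q] = 4 (equivalently, Q(γ) = Q(√134, √115))

Obviously Q(γ) ⊆ Q(√134, √115), and [Q(√134, √115):Q] = 4 (since 134, 115 are distinct squarefree integers > 1 with 15410 not a perfect square). To show equality we compute the minimal polynomial of γ. From γ = √134 + √115: γ^2 = 134 + 2√(15410) + 115 = 249 + 2√(15410), so γ^2 - 249 = 2√(15410); squaring, (γ^2 - 249)^2 = 4·15410, i.e. γ^4 - 498γ^2 + 62001 - 61640 = 0, i.e. γ^4 - 498γ^2 + 361 = 0. So γ is a root of x^4 - 498x^2 + 361. This polynomial is irreducible over Q: it has no rational root (each ±√134 ± √115 is irrational), and any factorization into two quadratics over Q would force √(15410) ∈ Q (pairing opposite roots) or √134, √115 ∈ Q (other pairings), all impossible. Hence [Q(γ):Q] = 4 = [Q(√134, √115):Q], so Q(γ) = Q(√134, √115).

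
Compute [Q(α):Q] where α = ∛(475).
[Q(α):Q] = 3

The minimal polynomial of α is x^3 - 475, irreducible over Q since 475 is not a perfect cube (so x^3 - 475 has no rational root). Hence [Q(α):Q] = deg(m_α) = 3.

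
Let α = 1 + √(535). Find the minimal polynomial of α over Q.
m_α(x) = x^2 - 2x - 534

From α - 1 = √(535), squaring gives (α - 1)^2 = 535, i.e. α^2 - 2α + 1 = 535, so α^2 - 2α - 534 = 0. The discriminant of x^2 - 2x - 534 is (-2)^2 - 4·(-534) = 4 + 2136 = 2140, and 4·(535) is not a perfect square in Q since 535 is squarefree and ≠ 1. Hence x^2 - 2x - 534 is irreducible over Q and is the minimal polynomial of α.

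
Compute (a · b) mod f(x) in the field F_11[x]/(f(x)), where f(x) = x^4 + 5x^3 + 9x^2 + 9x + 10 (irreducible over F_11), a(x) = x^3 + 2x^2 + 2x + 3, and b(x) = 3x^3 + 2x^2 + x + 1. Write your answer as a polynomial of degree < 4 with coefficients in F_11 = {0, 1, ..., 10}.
a · b ≡ x^3 + 4x^2 + 3x (mod f(x))

Multiply in F_11[x]: a(x)·b(x) = (x^3 + 2x^2 + 2x + 3)·(3x^3 + 2x^2 + x + 1) = 3x^6 + 8x^5 + 5x^3 + 10x^2 + 5x + 3. This has degree ≥ 4, so divide by f(x) over F_11: 3x^6 + 8x^5 + 5x^3 + 10x^2 + 5x + 3 = (3x^2 + 4x + 8)·(x^4 + 5x^3 + 9x^2 + 9x + 10) + (x^3 + 4x^2 + 3x). Hence a·b ≡ x^3 + 4x^2 + 3x (mod f). (F_11[x]/(f) is a field with 11^4 = 14641 elements since f is irreducible of degree 4.)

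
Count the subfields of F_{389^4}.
F_{389^4} has 3 subfields

The subfields of F_{p^n} are exactly the fields F_{p^d} for d | n (each is the fixed field of the unique index-d subgroup of Gal(F_{p^n}/F_p) ≅ Z/nZ). The divisors of n = 4 are {1, 2, 4}, giving 3 subfields: F_{389^1}, F_{389^2}, F_{389^4}.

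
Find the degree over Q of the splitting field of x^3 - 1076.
[K : Q] = 6

The roots of x^3 - 1076 are ∛1076, ω∛1076, ω^2∛1076 where ω = e^(2πi/3) is a primitive cube root of unity, so K = Q(∛1076, ω). Now [Q(∛1076):Q] = 3 (since 1076 is not a perfect cube, x^3 - 1076 is irreducible) and [Q(ω):Q] = 2. Both 2 and 3 divide [K:Q], and [K:Q] ≤ 3·2 = 6, so [K:Q] = 6. (Equivalently: Q(∛1076) ⊂ R but ω ∉ R, so [K : Q(∛1076)] = 2.)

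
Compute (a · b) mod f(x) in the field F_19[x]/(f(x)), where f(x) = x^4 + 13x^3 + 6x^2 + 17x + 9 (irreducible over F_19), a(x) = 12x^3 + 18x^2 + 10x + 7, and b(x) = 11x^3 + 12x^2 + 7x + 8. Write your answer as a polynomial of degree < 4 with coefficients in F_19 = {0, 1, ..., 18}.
a · b ≡ 16x^3 + 10x^2 + 12x + 18 (mod f(x))

Multiply in F_19[x]: a(x)·b(x) = (12x^3 + 18x^2 + 10x + 7)·(11x^3 + 12x^2 + 7x + 8) = 18x^6 + 11x^4 + x^3 + 13x^2 + 15x + 18. This has degree ≥ 4, so divide by f(x) over F_19: 18x^6 + 11x^4 + x^3 + 13x^2 + 15x + 18 = (18x^2 + 13x)·(x^4 + 13x^3 + 6x^2 + 17x + 9) + (16x^3 + 10x^2 + 12x + 18). Hence a·b ≡ 16x^3 + 10x^2 + 12x + 18 (mod f). (F_19[x]/(f) is a field with 19^4 = 130321 elements since f is irreducible of degree 4.)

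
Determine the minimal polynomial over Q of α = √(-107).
m_α(x) = x^2 + 107

α satisfies α^2 + 107 = 0, so x^2 + 107 annihilates α. Since d = -107 is squarefree and ≠ 1, it is not a perfect square in Q, so x^2 + 107 has no rational root and is therefore irreducible over Q (a degree-2 polynomial over a field is irreducible iff it has no root). Hence m_α(x) = x^2 + 107.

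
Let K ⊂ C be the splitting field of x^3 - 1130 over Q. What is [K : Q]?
[K : Q] = 6

The roots of x^3 - 1130 are ∛1130, ω∛1130, ω^2∛1130 where ω = e^(2πi/3) is a primitive cube root of unity, so K = Q(∛1130, ω). Now [Q(∛1130):Q] = 3 (since 1130 is not a perfect cube, x^3 - 1130 is irreducible) and [Q(ω):Q] = 2. Both 2 and 3 divide [K:Q], and [K:Q] ≤ 3·2 = 6, so [K:Q] = 6. (Equivalently: Q(∛1130) ⊂ R but ω ∉ R, so [K : Q(∛1130)] = 2.)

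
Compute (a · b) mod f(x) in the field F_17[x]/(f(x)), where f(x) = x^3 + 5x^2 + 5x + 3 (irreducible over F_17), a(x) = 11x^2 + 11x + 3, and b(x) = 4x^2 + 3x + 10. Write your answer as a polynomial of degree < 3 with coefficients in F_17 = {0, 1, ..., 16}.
a · b ≡ 4x^2 + 5x (mod f(x))

Multiply in F_17[x]: a(x)·b(x) = (11x^2 + 11x + 3)·(4x^2 + 3x + 10) = 10x^4 + 9x^3 + 2x^2 + 13. This has degree ≥ 3, so divide by f(x) over F_17: 10x^4 + 9x^3 + 2x^2 + 13 = (10x + 10)·(x^3 + 5x^2 + 5x + 3) + (4x^2 + 5x). Hence a·b ≡ 4x^2 + 5x (mod f). (F_17[x]/(f) is a field with 17^3 = 4913 elements since f is irreducible of degree 3.)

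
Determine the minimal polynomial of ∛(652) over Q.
m_α(x) = x^3 - 652

α satisfies α^3 = 652, so x^3 - 652 annihilates α. By the rational root test, a rational root p/q (in lowest terms) of x^3 - 652 would satisfy p^3 = 652 q^3, forcing q = 1 and p^3 = 652; but 652 is not a perfect cube, contradiction. A monic cubic over Q with no rational root is irreducible (any nontrivial factorization would include a linear factor). Hence x^3 - 652 is the minimal polynomial of α, and in particular [Q(α):Q] = 3.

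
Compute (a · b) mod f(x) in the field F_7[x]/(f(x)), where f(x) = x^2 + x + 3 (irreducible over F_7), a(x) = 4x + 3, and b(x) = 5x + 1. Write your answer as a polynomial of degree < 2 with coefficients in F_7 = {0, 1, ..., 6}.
a · b ≡ 6x + 6 (mod f(x))

Multiply in F_7[x]: a(x)·b(x) = (4x + 3)·(5x + 1) = 6x^2 + 5x + 3. This has degree ≥ 2, so divide by f(x) over F_7: 6x^2 + 5x + 3 = (6)·(x^2 + x + 3) + (6x + 6). Hence a·b ≡ 6x + 6 (mod f). (F_7[x]/(f) is a field with 7^2 = 49 elements since f is irreducible of degree 2.)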